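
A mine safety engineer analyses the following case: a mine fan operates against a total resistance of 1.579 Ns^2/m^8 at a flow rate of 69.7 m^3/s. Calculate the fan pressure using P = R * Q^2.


Compute Q^2:
Q^2 = 69.7^2 = 4858.09
Compute pressure:
P = R * Q^2 = 1.579 * 4858.09
= 7670.9241 Pa

7670.9241 Pa


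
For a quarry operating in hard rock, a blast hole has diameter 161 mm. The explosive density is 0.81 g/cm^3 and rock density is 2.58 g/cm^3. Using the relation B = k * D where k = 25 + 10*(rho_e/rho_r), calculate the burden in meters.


4.5305 m

First, compute k:
rho_e / rho_r = 0.81 / 2.58 = 0.3139534884
k = 25 + 10 * 0.3139534884 = 28.13953488
Then, compute burden:
B = k * D / 1000 = 28.13953488 * 161 / 1000
= 4530.465116 / 1000
= 4.5305 m


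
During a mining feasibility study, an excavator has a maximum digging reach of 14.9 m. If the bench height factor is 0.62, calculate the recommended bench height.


9.238 m

Bench height = reach * factor
= 14.9 * 0.62
= 9.238 m


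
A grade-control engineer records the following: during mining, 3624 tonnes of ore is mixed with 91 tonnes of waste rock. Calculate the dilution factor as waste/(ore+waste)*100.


2.4495%

Total material = ore + waste
= 3624 + 91 = 3715 tonnes
Dilution = waste / total * 100
= 91 / 3715 * 100
= 0.02449528937 * 100
= 2.4495%


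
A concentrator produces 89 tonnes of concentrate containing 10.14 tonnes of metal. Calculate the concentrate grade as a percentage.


11.3933%

Grade = (metal in concentrate / concentrate mass) * 100
= (10.14 / 89) * 100
= 0.1139325843 * 100
= 11.3933%


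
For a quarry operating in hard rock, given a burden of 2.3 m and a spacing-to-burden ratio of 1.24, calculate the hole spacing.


2.852 m

Spacing = burden * ratio
= 2.3 * 1.24
= 2.852 m


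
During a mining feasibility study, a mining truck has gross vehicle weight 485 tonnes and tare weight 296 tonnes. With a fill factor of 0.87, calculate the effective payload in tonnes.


Maximum payload = gross - tare
= 485 - 296 = 189 tonnes
Effective payload = max payload * fill factor
= 189 * 0.87
= 164.43 tonnes

164.43 tonnes


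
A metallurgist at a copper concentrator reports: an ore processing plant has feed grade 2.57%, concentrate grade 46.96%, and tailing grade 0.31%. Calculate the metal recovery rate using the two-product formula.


88.5221%

Using the two-product formula:
R = 100 * c * (f - t) / (f * (c - t))
Numerator = 100 * 46.96 * (2.57 - 0.31)
= 100 * 46.96 * 2.26
= 10612.96
Denominator = 2.57 * (46.96 - 0.31)
= 2.57 * 46.65
= 119.8905
R = 10612.96 / 119.8905
= 88.5221%


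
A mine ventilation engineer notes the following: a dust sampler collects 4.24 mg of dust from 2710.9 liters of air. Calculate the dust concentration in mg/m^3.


Convert liters to m^3: 1 m^3 = 1000 L
Concentration = mass / volume * 1000
= 4.24 / 2710.9 * 1000
= 0.001564056217 * 1000
= 1.5641 mg/m^3

1.5641 mg/m^3


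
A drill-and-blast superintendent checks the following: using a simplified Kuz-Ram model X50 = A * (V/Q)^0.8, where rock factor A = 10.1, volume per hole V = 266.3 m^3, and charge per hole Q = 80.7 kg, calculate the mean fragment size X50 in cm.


Compute V/Q:
V/Q = 266.3 / 80.7 = 3.299876084
Raise to the power 0.8:
(V/Q)^0.8 = 3.299876084^0.8 = 2.598951083
Multiply by A:
X50 = 10.1 * 2.598951083
= 26.2494 cm

26.2494 cm


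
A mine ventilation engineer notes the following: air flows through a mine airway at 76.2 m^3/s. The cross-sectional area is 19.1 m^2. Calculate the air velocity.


3.9895 m/s

Velocity = flow rate / cross-sectional area
= 76.2 / 19.1
= 3.9895 m/s


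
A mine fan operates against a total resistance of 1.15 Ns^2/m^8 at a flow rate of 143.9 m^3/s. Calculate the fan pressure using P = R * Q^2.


23813.2915 Pa

Compute Q^2:
Q^2 = 143.9^2 = 20707.21
Compute pressure:
P = R * Q^2 = 1.15 * 20707.21
= 23813.2915 Pa


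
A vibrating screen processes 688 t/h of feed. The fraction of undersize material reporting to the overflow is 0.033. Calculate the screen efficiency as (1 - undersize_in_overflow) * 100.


Screen efficiency = (1 - fraction of undersize in overflow) * 100
= (1 - 0.033) * 100
= 0.967 * 100
= 96.7%

96.7%


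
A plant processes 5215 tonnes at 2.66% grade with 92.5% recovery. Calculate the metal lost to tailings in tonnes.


Total metal in feed:
= 5215 * 2.66 / 100 = 138.719 tonnes
Metal recovered:
= 138.719 * 92.5 / 100 = 128.315075 tonnes
Metal lost to tailings:
= 138.719 - 128.315075
= 10.4039 tonnes

10.4039 tonnes


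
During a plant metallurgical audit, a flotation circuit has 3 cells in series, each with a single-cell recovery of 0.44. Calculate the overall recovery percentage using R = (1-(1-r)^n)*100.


Complement of single-cell recovery:
1 - r = 1 - 0.44 = 0.56
Raise to power n:
(1 - r)^3 = 0.56^3 = 0.175616
Overall recovery:
R = (1 - 0.175616) * 100
= 82.4384%

82.4384%


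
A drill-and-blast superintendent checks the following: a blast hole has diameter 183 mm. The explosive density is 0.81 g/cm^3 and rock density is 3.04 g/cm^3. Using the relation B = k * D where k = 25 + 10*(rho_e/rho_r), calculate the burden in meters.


5.0626 m

First, compute k:
rho_e / rho_r = 0.81 / 3.04 = 0.2664473684
k = 25 + 10 * 0.2664473684 = 27.66447368
Then, compute burden:
B = k * D / 1000 = 27.66447368 * 183 / 1000
= 5062.598684 / 1000
= 5.0626 m


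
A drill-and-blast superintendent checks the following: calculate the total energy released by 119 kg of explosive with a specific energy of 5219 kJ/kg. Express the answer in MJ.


621.061 MJ

Energy = mass * specific_energy / 1000
= 119 * 5219 / 1000
= 621061 / 1000
= 621.061 MJ


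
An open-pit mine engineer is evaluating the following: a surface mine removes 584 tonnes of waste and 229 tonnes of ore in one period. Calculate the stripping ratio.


Stripping ratio = waste tonnage / ore tonnage
= 584 / 229
= 2.5502

2.5502


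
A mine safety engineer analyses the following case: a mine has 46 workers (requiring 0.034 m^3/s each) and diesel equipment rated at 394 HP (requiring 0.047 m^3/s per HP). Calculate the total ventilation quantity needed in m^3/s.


Airflow for workers:
Q_people = 46 * 0.034 = 1.564 m^3/s
Airflow for diesel equipment:
Q_diesel = 394 * 0.047 = 18.518 m^3/s
Total ventilation:
Q_total = 1.564 + 18.518
= 20.082 m^3/s

20.082 m^3/s


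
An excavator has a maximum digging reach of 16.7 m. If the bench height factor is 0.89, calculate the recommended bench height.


14.863 m

Bench height = reach * factor
= 16.7 * 0.89
= 14.863 m


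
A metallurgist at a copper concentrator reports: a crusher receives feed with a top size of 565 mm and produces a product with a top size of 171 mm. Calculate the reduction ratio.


Reduction ratio = feed size / product size
= 565 / 171
= 3.3041

3.3041


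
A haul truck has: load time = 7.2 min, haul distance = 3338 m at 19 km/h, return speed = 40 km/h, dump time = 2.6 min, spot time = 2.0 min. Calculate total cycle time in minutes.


27.3481 min

Convert haul speed to m/min: 19 * 1000/60 = 316.6666667 m/min
Haul time = 3338 / 316.6666667 = 10.54105263 min
Convert return speed to m/min: 40 * 1000/60 = 666.6666667 m/min
Return time = 3338 / 666.6666667 = 5.007 min
Total cycle time:
= 7.2 + 10.54105263 + 2.6 + 5.007 + 2.0
= 27.3481 min


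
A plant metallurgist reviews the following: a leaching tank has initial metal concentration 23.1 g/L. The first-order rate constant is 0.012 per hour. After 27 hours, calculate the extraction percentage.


Compute the exponent:
-k * t = -0.012 * 27 = -0.324
Remaining concentration:
C = 23.1 * exp(-0.324)
= 23.1 * 0.7232502424
= 16.7070806 g/L
Extracted = 23.1 - 16.7070806 = 6.392919401 g/L
Extraction % = 6.392919401 / 23.1 * 100
= 27.675%

27.675%


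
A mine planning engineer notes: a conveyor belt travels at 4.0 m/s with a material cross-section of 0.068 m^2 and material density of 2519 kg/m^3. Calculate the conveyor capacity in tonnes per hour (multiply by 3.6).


Volumetric flow = speed * area
= 4.0 * 0.068 = 0.272 m^3/s
Mass flow = volumetric * density
= 0.272 * 2519 = 685.168 kg/s
Convert to t/h: multiply by 3.6
Capacity = 685.168 * 3.6
= 2466.6048 t/h

2466.6048 t/h


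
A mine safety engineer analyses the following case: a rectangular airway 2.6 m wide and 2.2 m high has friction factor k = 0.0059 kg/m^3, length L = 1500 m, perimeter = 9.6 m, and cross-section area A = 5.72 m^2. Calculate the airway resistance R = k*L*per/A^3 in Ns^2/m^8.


Compute the numerator:
k * L * per = 0.0059 * 1500 * 9.6
= 84.96
Compute the denominator:
A^3 = 5.72^3 = 187.149248
Resistance:
R = 84.96 / 187.149248
= 0.454 Ns^2/m^8

0.454 Ns^2/m^8


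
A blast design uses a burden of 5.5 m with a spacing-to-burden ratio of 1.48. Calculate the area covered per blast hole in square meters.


First, find the spacing:
Spacing = burden * ratio = 5.5 * 1.48
= 8.14 m
Then, calculate the area:
Area = burden * spacing = 5.5 * 8.14
= 44.77 m^2

44.77 m^2


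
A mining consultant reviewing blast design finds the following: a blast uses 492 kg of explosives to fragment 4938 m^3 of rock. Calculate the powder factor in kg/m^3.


0.0996 kg/m^3

Powder factor = explosive mass / rock volume
= 492 / 4938
= 0.0996 kg/m^3


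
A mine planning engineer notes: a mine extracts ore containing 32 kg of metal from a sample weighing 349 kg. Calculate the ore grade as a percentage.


9.1691%

Ore grade = (metal mass / ore mass) * 100
= (32 / 349) * 100
= 0.09169054441 * 100
= 9.1691%


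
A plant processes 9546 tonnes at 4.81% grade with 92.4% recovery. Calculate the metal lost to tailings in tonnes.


Total metal in feed:
= 9546 * 4.81 / 100 = 459.1626 tonnes
Metal recovered:
= 459.1626 * 92.4 / 100 = 424.2662424 tonnes
Metal lost to tailings:
= 459.1626 - 424.2662424
= 34.8964 tonnes

34.8964 tonnes


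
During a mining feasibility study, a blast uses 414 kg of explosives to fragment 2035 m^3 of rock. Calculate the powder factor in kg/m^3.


0.2034 kg/m^3

Powder factor = explosive mass / rock volume
= 414 / 2035
= 0.2034 kg/m^3


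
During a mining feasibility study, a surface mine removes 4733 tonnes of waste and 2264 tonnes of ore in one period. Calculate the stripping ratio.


2.0905

Stripping ratio = waste tonnage / ore tonnage
= 4733 / 2264
= 2.0905


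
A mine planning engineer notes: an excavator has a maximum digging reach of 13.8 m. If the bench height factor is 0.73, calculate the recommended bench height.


Bench height = reach * factor
= 13.8 * 0.73
= 10.074 m

10.074 m


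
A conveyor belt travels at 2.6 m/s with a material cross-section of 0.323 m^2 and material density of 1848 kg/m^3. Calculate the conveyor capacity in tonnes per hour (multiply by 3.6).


Volumetric flow = speed * area
= 2.6 * 0.323 = 0.8398 m^3/s
Mass flow = volumetric * density
= 0.8398 * 1848 = 1551.9504 kg/s
Convert to t/h: multiply by 3.6
Capacity = 1551.9504 * 3.6
= 5587.0214 t/h

5587.0214 t/h


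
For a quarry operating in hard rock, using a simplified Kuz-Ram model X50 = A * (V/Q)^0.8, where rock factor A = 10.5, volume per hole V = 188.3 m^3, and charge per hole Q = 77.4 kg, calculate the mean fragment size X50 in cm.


21.3834 cm

Compute V/Q:
V/Q = 188.3 / 77.4 = 2.432816537
Raise to the power 0.8:
(V/Q)^0.8 = 2.432816537^0.8 = 2.03651441
Multiply by A:
X50 = 10.5 * 2.03651441
= 21.3834 cm


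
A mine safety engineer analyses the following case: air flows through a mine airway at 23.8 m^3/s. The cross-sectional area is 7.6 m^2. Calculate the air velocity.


Velocity = flow rate / cross-sectional area
= 23.8 / 7.6
= 3.1316 m/s

3.1316 m/s


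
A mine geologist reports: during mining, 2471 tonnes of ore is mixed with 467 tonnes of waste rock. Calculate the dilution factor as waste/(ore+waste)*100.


15.8952%

Total material = ore + waste
= 2471 + 467 = 2938 tonnes
Dilution = waste / total * 100
= 467 / 2938 * 100
= 0.1589516678 * 100
= 15.8952%


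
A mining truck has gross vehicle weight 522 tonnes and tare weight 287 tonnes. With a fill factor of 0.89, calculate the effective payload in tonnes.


209.15 tonnes

Maximum payload = gross - tare
= 522 - 287 = 235 tonnes
Effective payload = max payload * fill factor
= 235 * 0.89
= 209.15 tonnes


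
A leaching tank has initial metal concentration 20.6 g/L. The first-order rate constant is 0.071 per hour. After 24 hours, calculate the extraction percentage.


Compute the exponent:
-k * t = -0.071 * 24 = -1.704
Remaining concentration:
C = 20.6 * exp(-1.704)
= 20.6 * 0.1819542495
= 3.748257539 g/L
Extracted = 20.6 - 3.748257539 = 16.85174246 g/L
Extraction % = 16.85174246 / 20.6 * 100
= 81.8046%

81.8046%


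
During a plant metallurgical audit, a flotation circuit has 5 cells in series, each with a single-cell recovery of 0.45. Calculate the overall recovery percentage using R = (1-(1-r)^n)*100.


94.9672%

Complement of single-cell recovery:
1 - r = 1 - 0.45 = 0.55
Raise to power n:
(1 - r)^5 = 0.55^5 = 0.0503284375
Overall recovery:
R = (1 - 0.0503284375) * 100
= 94.9672%


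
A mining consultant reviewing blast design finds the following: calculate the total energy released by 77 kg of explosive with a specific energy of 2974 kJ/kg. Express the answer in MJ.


Energy = mass * specific_energy / 1000
= 77 * 2974 / 1000
= 228998 / 1000
= 228.998 MJ

228.998 MJ


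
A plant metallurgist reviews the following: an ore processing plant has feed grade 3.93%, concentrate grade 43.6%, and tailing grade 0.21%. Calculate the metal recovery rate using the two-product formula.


Using the two-product formula:
R = 100 * c * (f - t) / (f * (c - t))
Numerator = 100 * 43.6 * (3.93 - 0.21)
= 100 * 43.6 * 3.72
= 16219.2
Denominator = 3.93 * (43.6 - 0.21)
= 3.93 * 43.39
= 170.5227
R = 16219.2 / 170.5227
= 95.1146%

95.1146%


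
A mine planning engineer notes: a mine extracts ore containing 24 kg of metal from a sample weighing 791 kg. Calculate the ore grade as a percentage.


Ore grade = (metal mass / ore mass) * 100
= (24 / 791) * 100
= 0.03034134008 * 100
= 3.0341%

3.0341%


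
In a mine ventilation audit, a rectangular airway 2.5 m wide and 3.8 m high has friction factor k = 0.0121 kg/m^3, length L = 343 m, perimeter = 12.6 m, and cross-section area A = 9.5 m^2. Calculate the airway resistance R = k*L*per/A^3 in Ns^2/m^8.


0.061 Ns^2/m^8

Compute the numerator:
k * L * per = 0.0121 * 343 * 12.6
= 52.29378
Compute the denominator:
A^3 = 9.5^3 = 857.375
Resistance:
R = 52.29378 / 857.375
= 0.061 Ns^2/m^8


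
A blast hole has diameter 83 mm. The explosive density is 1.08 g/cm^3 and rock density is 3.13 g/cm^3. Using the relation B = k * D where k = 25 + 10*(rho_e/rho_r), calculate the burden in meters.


First, compute k:
rho_e / rho_r = 1.08 / 3.13 = 0.3450479233
k = 25 + 10 * 0.3450479233 = 28.45047923
Then, compute burden:
B = k * D / 1000 = 28.45047923 * 83 / 1000
= 2361.389776 / 1000
= 2.3614 m

2.3614 m


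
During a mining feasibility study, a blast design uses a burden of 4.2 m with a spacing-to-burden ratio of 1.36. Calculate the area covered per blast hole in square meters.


23.9904 m^2

First, find the spacing:
Spacing = burden * ratio = 4.2 * 1.36
= 5.712 m
Then, calculate the area:
Area = burden * spacing = 4.2 * 5.712
= 23.9904 m^2


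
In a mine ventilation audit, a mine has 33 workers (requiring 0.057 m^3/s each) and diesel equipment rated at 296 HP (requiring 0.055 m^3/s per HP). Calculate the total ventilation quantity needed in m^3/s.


18.161 m^3/s

Airflow for workers:
Q_people = 33 * 0.057 = 1.881 m^3/s
Airflow for diesel equipment:
Q_diesel = 296 * 0.055 = 16.28 m^3/s
Total ventilation:
Q_total = 1.881 + 16.28
= 18.161 m^3/s


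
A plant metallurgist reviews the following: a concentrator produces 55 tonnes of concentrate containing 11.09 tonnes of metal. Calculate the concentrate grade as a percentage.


20.1636%

Grade = (metal in concentrate / concentrate mass) * 100
= (11.09 / 55) * 100
= 0.2016363636 * 100
= 20.1636%


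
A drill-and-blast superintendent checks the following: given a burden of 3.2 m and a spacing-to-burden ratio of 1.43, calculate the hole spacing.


Spacing = burden * ratio
= 3.2 * 1.43
= 4.576 m

4.576 m


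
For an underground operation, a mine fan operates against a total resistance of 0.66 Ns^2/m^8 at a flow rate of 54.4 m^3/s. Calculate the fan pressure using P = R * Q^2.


1953.1776 Pa

Compute Q^2:
Q^2 = 54.4^2 = 2959.36
Compute pressure:
P = R * Q^2 = 0.66 * 2959.36
= 1953.1776 Pa


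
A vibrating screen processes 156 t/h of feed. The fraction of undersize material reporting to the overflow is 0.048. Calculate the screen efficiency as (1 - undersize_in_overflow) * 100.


95.2%

Screen efficiency = (1 - fraction of undersize in overflow) * 100
= (1 - 0.048) * 100
= 0.952 * 100
= 95.2%


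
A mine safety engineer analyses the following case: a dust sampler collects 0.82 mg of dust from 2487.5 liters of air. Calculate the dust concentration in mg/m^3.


0.3296 mg/m^3

Convert liters to m^3: 1 m^3 = 1000 L
Concentration = mass / volume * 1000
= 0.82 / 2487.5 * 1000
= 0.0003296482412 * 1000
= 0.3296 mg/m^3


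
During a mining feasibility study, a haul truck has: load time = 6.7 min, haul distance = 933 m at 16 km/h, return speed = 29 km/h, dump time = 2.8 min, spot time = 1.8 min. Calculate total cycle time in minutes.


16.7291 min

Convert haul speed to m/min: 16 * 1000/60 = 266.6666667 m/min
Haul time = 933 / 266.6666667 = 3.49875 min
Convert return speed to m/min: 29 * 1000/60 = 483.3333333 m/min
Return time = 933 / 483.3333333 = 1.930344828 min
Total cycle time:
= 6.7 + 3.49875 + 2.8 + 1.930344828 + 1.8
= 16.7291 min


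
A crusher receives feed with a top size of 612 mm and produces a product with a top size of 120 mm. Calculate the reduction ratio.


5.1

Reduction ratio = feed size / product size
= 612 / 120
= 5.1


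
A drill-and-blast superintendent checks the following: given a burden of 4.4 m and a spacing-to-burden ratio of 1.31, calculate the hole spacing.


5.764 m

Spacing = burden * ratio
= 4.4 * 1.31
= 5.764 m


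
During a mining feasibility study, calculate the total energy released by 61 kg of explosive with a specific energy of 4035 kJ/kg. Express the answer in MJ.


Energy = mass * specific_energy / 1000
= 61 * 4035 / 1000
= 246135 / 1000
= 246.135 MJ

246.135 MJ


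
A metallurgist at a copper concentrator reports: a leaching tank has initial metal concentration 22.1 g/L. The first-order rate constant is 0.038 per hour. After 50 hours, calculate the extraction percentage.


85.0431%

Compute the exponent:
-k * t = -0.038 * 50 = -1.9
Remaining concentration:
C = 22.1 * exp(-1.9)
= 22.1 * 0.1495686192
= 3.305466485 g/L
Extracted = 22.1 - 3.305466485 = 18.79453352 g/L
Extraction % = 18.79453352 / 22.1 * 100
= 85.0431%


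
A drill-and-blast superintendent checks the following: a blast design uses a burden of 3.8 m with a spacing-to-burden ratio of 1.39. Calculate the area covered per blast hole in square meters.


20.0716 m^2

First, find the spacing:
Spacing = burden * ratio = 3.8 * 1.39
= 5.282 m
Then, calculate the area:
Area = burden * spacing = 3.8 * 5.282
= 20.0716 m^2


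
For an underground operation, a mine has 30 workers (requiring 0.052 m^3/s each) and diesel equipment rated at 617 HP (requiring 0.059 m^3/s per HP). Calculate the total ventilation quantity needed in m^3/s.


37.963 m^3/s

Airflow for workers:
Q_people = 30 * 0.052 = 1.56 m^3/s
Airflow for diesel equipment:
Q_diesel = 617 * 0.059 = 36.403 m^3/s
Total ventilation:
Q_total = 1.56 + 36.403
= 37.963 m^3/s


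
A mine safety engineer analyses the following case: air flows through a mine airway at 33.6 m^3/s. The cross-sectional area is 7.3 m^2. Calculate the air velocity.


Velocity = flow rate / cross-sectional area
= 33.6 / 7.3
= 4.6027 m/s

4.6027 m/s


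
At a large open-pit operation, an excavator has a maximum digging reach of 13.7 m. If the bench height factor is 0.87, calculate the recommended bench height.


11.919 m

Bench height = reach * factor
= 13.7 * 0.87
= 11.919 m


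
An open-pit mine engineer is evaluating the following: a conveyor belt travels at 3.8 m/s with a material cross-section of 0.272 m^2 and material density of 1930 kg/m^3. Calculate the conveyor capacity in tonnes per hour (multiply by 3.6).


Volumetric flow = speed * area
= 3.8 * 0.272 = 1.0336 m^3/s
Mass flow = volumetric * density
= 1.0336 * 1930 = 1994.848 kg/s
Convert to t/h: multiply by 3.6
Capacity = 1994.848 * 3.6
= 7181.4528 t/h

7181.4528 t/h


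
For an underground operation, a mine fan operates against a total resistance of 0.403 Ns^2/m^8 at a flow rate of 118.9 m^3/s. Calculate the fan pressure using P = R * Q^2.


Compute Q^2:
Q^2 = 118.9^2 = 14137.21
Compute pressure:
P = R * Q^2 = 0.403 * 14137.21
= 5697.2956 Pa

5697.2956 Pa


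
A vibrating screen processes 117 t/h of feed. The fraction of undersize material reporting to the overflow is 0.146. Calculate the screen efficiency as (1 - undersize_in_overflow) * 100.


Screen efficiency = (1 - fraction of undersize in overflow) * 100
= (1 - 0.146) * 100
= 0.854 * 100
= 85.4%

85.4%


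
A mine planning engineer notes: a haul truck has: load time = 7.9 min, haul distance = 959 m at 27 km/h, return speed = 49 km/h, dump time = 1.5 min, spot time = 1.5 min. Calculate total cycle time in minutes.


14.2054 min

Convert haul speed to m/min: 27 * 1000/60 = 450 m/min
Haul time = 959 / 450 = 2.131111111 min
Convert return speed to m/min: 49 * 1000/60 = 816.6666667 m/min
Return time = 959 / 816.6666667 = 1.174285714 min
Total cycle time:
= 7.9 + 2.131111111 + 1.5 + 1.174285714 + 1.5
= 14.2054 min


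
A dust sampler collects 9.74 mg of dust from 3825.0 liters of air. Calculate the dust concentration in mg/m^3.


2.5464 mg/m^3

Convert liters to m^3: 1 m^3 = 1000 L
Concentration = mass / volume * 1000
= 9.74 / 3825.0 * 1000
= 0.002546405229 * 1000
= 2.5464 mg/m^3


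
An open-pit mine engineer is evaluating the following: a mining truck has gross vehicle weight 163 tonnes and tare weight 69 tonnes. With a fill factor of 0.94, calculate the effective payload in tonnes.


88.36 tonnes

Maximum payload = gross - tare
= 163 - 69 = 94 tonnes
Effective payload = max payload * fill factor
= 94 * 0.94
= 88.36 tonnes


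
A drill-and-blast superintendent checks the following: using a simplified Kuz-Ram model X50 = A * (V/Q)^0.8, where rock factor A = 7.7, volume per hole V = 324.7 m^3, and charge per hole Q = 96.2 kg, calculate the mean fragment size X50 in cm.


Compute V/Q:
V/Q = 324.7 / 96.2 = 3.375259875
Raise to the power 0.8:
(V/Q)^0.8 = 3.375259875^0.8 = 2.646340804
Multiply by A:
X50 = 7.7 * 2.646340804
= 20.3768 cm

20.3768 cm


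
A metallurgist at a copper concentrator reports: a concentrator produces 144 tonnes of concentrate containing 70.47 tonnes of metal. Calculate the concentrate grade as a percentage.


48.9375%

Grade = (metal in concentrate / concentrate mass) * 100
= (70.47 / 144) * 100
= 0.489375 * 100
= 48.9375%


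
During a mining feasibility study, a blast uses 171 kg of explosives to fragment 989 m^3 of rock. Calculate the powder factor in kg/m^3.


Powder factor = explosive mass / rock volume
= 171 / 989
= 0.1729 kg/m^3

0.1729 kg/m^3


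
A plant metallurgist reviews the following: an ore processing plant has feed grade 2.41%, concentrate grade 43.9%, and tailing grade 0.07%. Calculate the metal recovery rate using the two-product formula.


Using the two-product formula:
R = 100 * c * (f - t) / (f * (c - t))
Numerator = 100 * 43.9 * (2.41 - 0.07)
= 100 * 43.9 * 2.34
= 10272.6
Denominator = 2.41 * (43.9 - 0.07)
= 2.41 * 43.83
= 105.6303
R = 10272.6 / 105.6303
= 97.2505%

97.2505%


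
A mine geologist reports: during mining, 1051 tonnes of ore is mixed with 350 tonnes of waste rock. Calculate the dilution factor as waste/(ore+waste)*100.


24.9822%

Total material = ore + waste
= 1051 + 350 = 1401 tonnes
Dilution = waste / total * 100
= 350 / 1401 * 100
= 0.249821556 * 100
= 24.9822%


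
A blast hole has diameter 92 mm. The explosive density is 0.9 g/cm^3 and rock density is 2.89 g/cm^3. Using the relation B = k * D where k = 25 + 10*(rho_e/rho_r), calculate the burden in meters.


First, compute k:
rho_e / rho_r = 0.9 / 2.89 = 0.3114186851
k = 25 + 10 * 0.3114186851 = 28.11418685
Then, compute burden:
B = k * D / 1000 = 28.11418685 * 92 / 1000
= 2586.50519 / 1000
= 2.5865 m

2.5865 m


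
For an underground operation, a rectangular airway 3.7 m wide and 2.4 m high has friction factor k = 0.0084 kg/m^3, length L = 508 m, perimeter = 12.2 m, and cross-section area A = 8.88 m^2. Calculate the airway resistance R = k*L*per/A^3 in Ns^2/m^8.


0.0743 Ns^2/m^8

Compute the numerator:
k * L * per = 0.0084 * 508 * 12.2
= 52.05984
Compute the denominator:
A^3 = 8.88^3 = 700.227072
Resistance:
R = 52.05984 / 700.227072
= 0.0743 Ns^2/m^8


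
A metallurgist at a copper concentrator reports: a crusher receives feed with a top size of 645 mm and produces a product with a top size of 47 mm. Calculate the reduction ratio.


Reduction ratio = feed size / product size
= 645 / 47
= 13.7234

13.7234


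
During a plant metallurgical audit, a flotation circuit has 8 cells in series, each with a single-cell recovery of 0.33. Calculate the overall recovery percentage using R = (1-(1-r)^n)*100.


95.9393%

Complement of single-cell recovery:
1 - r = 1 - 0.33 = 0.67
Raise to power n:
(1 - r)^8 = 0.67^8 = 0.04060676776
Overall recovery:
R = (1 - 0.04060676776) * 100
= 95.9393%


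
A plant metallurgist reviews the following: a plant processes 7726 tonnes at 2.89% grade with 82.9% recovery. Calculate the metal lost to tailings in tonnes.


38.1811 tonnes

Total metal in feed:
= 7726 * 2.89 / 100 = 223.2814 tonnes
Metal recovered:
= 223.2814 * 82.9 / 100 = 185.1002806 tonnes
Metal lost to tailings:
= 223.2814 - 185.1002806
= 38.1811 tonnes


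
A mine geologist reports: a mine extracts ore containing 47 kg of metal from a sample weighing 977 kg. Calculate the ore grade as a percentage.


Ore grade = (metal mass / ore mass) * 100
= (47 / 977) * 100
= 0.04810644831 * 100
= 4.8106%

4.8106%


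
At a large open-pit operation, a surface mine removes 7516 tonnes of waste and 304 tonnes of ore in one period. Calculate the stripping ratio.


Stripping ratio = waste tonnage / ore tonnage
= 7516 / 304
= 24.7237

24.7237


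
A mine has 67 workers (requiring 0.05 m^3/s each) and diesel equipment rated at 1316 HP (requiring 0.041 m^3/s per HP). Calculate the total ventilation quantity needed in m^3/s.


57.306 m^3/s

Airflow for workers:
Q_people = 67 * 0.05 = 3.35 m^3/s
Airflow for diesel equipment:
Q_diesel = 1316 * 0.041 = 53.956 m^3/s
Total ventilation:
Q_total = 3.35 + 53.956
= 57.306 m^3/s


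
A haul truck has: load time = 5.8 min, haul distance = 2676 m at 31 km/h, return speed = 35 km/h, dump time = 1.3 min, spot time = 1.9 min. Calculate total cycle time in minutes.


18.7668 min

Convert haul speed to m/min: 31 * 1000/60 = 516.6666667 m/min
Haul time = 2676 / 516.6666667 = 5.179354839 min
Convert return speed to m/min: 35 * 1000/60 = 583.3333333 m/min
Return time = 2676 / 583.3333333 = 4.587428571 min
Total cycle time:
= 5.8 + 5.179354839 + 1.3 + 4.587428571 + 1.9
= 18.7668 min


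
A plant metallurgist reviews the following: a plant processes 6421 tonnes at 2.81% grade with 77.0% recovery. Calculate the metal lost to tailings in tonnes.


41.4989 tonnes

Total metal in feed:
= 6421 * 2.81 / 100 = 180.4301 tonnes
Metal recovered:
= 180.4301 * 77.0 / 100 = 138.931177 tonnes
Metal lost to tailings:
= 180.4301 - 138.931177
= 41.4989 tonnes


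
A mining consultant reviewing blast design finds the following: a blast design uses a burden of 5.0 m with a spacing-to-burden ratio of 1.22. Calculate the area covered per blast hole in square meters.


30.5 m^2

First, find the spacing:
Spacing = burden * ratio = 5.0 * 1.22
= 6.1 m
Then, calculate the area:
Area = burden * spacing = 5.0 * 6.1
= 30.5 m^2


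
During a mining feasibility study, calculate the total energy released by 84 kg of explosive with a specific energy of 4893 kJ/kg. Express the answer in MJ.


411.012 MJ

Energy = mass * specific_energy / 1000
= 84 * 4893 / 1000
= 411012 / 1000
= 411.012 MJ


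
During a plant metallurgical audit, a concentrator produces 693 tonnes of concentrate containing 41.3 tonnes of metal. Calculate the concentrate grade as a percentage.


Grade = (metal in concentrate / concentrate mass) * 100
= (41.3 / 693) * 100
= 0.0595959596 * 100
= 5.9596%

5.9596%


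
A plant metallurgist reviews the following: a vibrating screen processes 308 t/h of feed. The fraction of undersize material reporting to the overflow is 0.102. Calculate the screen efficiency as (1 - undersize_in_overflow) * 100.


Screen efficiency = (1 - fraction of undersize in overflow) * 100
= (1 - 0.102) * 100
= 0.898 * 100
= 89.8%

89.8%


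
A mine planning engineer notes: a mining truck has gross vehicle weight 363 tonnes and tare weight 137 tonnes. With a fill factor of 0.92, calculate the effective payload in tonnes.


207.92 tonnes

Maximum payload = gross - tare
= 363 - 137 = 226 tonnes
Effective payload = max payload * fill factor
= 226 * 0.92
= 207.92 tonnes


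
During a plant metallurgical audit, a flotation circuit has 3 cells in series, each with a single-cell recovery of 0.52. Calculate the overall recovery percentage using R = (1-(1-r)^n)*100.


Complement of single-cell recovery:
1 - r = 1 - 0.52 = 0.48
Raise to power n:
(1 - r)^3 = 0.48^3 = 0.110592
Overall recovery:
R = (1 - 0.110592) * 100
= 88.9408%

88.9408%


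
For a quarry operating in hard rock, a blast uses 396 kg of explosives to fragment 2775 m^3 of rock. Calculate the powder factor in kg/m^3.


0.1427 kg/m^3

Powder factor = explosive mass / rock volume
= 396 / 2775
= 0.1427 kg/m^3


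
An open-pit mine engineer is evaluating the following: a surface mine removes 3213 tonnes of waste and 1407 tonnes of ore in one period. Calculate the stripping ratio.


2.2836

Stripping ratio = waste tonnage / ore tonnage
= 3213 / 1407
= 2.2836


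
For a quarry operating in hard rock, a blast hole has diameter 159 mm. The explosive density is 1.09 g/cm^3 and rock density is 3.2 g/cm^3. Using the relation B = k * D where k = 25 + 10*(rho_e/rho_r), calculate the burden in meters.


4.5166 m

First, compute k:
rho_e / rho_r = 1.09 / 3.2 = 0.340625
k = 25 + 10 * 0.340625 = 28.40625
Then, compute burden:
B = k * D / 1000 = 28.40625 * 159 / 1000
= 4516.59375 / 1000
= 4.5166 m


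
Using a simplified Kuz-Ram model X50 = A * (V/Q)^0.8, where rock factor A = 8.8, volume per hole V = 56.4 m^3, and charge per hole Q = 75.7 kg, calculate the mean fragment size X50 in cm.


6.9539 cm

Compute V/Q:
V/Q = 56.4 / 75.7 = 0.7450462351
Raise to the power 0.8:
(V/Q)^0.8 = 0.7450462351^0.8 = 0.7902173842
Multiply by A:
X50 = 8.8 * 0.7902173842
= 6.9539 cm


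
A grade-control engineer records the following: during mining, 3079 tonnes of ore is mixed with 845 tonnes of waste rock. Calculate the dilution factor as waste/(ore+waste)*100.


21.5341%

Total material = ore + waste
= 3079 + 845 = 3924 tonnes
Dilution = waste / total * 100
= 845 / 3924 * 100
= 0.2153414883 * 100
= 21.5341%


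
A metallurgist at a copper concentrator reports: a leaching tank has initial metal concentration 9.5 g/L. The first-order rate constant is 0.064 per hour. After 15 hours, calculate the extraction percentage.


61.7107%

Compute the exponent:
-k * t = -0.064 * 15 = -0.96
Remaining concentration:
C = 9.5 * exp(-0.96)
= 9.5 * 0.382892886
= 3.637482417 g/L
Extracted = 9.5 - 3.637482417 = 5.862517583 g/L
Extraction % = 5.862517583 / 9.5 * 100
= 61.7107%


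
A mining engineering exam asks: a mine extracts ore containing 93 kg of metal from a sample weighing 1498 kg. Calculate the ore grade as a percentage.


6.2083%

Ore grade = (metal mass / ore mass) * 100
= (93 / 1498) * 100
= 0.06208277704 * 100
= 6.2083%


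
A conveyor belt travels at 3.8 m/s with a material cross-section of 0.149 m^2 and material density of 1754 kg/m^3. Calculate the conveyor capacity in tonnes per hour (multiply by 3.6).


3575.2133 t/h

Volumetric flow = speed * area
= 3.8 * 0.149 = 0.5662 m^3/s
Mass flow = volumetric * density
= 0.5662 * 1754 = 993.1148 kg/s
Convert to t/h: multiply by 3.6
Capacity = 993.1148 * 3.6
= 3575.2133 t/h


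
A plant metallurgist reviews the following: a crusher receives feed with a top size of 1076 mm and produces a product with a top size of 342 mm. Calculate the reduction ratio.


3.1462

Reduction ratio = feed size / product size
= 1076 / 342
= 3.1462


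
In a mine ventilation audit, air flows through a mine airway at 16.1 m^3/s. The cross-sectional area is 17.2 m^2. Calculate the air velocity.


Velocity = flow rate / cross-sectional area
= 16.1 / 17.2
= 0.936 m/s

0.936 m/s


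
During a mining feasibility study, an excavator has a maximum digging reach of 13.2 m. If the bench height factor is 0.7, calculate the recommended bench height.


Bench height = reach * factor
= 13.2 * 0.7
= 9.24 m

9.24 m


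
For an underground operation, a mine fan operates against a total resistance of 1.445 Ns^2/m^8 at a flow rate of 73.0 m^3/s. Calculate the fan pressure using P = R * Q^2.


Compute Q^2:
Q^2 = 73.0^2 = 5329.0
Compute pressure:
P = R * Q^2 = 1.445 * 5329.0
= 7700.405 Pa

7700.405 Pa


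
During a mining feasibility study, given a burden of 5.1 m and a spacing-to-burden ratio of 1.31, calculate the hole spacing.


Spacing = burden * ratio
= 5.1 * 1.31
= 6.681 m

6.681 m


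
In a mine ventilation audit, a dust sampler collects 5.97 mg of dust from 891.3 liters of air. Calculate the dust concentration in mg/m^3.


Convert liters to m^3: 1 m^3 = 1000 L
Concentration = mass / volume * 1000
= 5.97 / 891.3 * 1000
= 0.006698081454 * 1000
= 6.6981 mg/m^3

6.6981 mg/m^3


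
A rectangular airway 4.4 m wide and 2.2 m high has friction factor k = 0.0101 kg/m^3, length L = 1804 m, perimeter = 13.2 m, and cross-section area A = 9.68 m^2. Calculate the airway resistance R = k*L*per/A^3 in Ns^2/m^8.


0.2652 Ns^2/m^8

Compute the numerator:
k * L * per = 0.0101 * 1804 * 13.2
= 240.50928
Compute the denominator:
A^3 = 9.68^3 = 907.039232
Resistance:
R = 240.50928 / 907.039232
= 0.2652 Ns^2/m^8


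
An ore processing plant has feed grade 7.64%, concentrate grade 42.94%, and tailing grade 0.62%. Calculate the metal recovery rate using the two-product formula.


Using the two-product formula:
R = 100 * c * (f - t) / (f * (c - t))
Numerator = 100 * 42.94 * (7.64 - 0.62)
= 100 * 42.94 * 7.02
= 30143.88
Denominator = 7.64 * (42.94 - 0.62)
= 7.64 * 42.32
= 323.3248
R = 30143.88 / 323.3248
= 93.231%

93.231%


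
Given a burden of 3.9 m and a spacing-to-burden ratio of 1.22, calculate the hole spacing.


Spacing = burden * ratio
= 3.9 * 1.22
= 4.758 m

4.758 m


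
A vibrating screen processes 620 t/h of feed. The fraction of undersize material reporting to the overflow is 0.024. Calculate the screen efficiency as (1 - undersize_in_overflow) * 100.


97.6%

Screen efficiency = (1 - fraction of undersize in overflow) * 100
= (1 - 0.024) * 100
= 0.976 * 100
= 97.6%


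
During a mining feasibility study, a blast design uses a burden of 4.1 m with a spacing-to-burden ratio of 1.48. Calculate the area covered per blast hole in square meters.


24.8788 m^2

First, find the spacing:
Spacing = burden * ratio = 4.1 * 1.48
= 6.068 m
Then, calculate the area:
Area = burden * spacing = 4.1 * 6.068
= 24.8788 m^2


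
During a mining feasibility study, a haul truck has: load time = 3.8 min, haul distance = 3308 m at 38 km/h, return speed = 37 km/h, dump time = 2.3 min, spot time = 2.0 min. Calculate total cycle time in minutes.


18.6875 min

Convert haul speed to m/min: 38 * 1000/60 = 633.3333333 m/min
Haul time = 3308 / 633.3333333 = 5.223157895 min
Convert return speed to m/min: 37 * 1000/60 = 616.6666667 m/min
Return time = 3308 / 616.6666667 = 5.364324324 min
Total cycle time:
= 3.8 + 5.223157895 + 2.3 + 5.364324324 + 2.0
= 18.6875 min


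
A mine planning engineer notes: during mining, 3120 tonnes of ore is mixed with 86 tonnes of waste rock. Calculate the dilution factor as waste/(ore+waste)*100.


2.6825%

Total material = ore + waste
= 3120 + 86 = 3206 tonnes
Dilution = waste / total * 100
= 86 / 3206 * 100
= 0.02682470368 * 100
= 2.6825%


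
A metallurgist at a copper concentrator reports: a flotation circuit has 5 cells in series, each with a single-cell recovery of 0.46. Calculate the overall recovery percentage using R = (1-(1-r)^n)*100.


Complement of single-cell recovery:
1 - r = 1 - 0.46 = 0.54
Raise to power n:
(1 - r)^5 = 0.54^5 = 0.0459165024
Overall recovery:
R = (1 - 0.0459165024) * 100
= 95.4083%

95.4083%


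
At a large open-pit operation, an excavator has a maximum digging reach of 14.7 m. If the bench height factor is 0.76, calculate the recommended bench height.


11.172 m

Bench height = reach * factor
= 14.7 * 0.76
= 11.172 m


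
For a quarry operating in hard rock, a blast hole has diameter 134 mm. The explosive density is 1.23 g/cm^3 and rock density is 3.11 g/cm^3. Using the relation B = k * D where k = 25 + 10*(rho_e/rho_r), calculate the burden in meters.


3.88 m

First, compute k:
rho_e / rho_r = 1.23 / 3.11 = 0.3954983923
k = 25 + 10 * 0.3954983923 = 28.95498392
Then, compute burden:
B = k * D / 1000 = 28.95498392 * 134 / 1000
= 3879.967846 / 1000
= 3.88 m


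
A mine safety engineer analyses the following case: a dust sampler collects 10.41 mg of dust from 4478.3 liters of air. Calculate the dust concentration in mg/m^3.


Convert liters to m^3: 1 m^3 = 1000 L
Concentration = mass / volume * 1000
= 10.41 / 4478.3 * 1000
= 0.002324542795 * 1000
= 2.3245 mg/m^3

2.3245 mg/m^3


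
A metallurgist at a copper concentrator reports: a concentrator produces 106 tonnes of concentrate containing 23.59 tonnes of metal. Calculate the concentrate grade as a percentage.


22.2547%

Grade = (metal in concentrate / concentrate mass) * 100
= (23.59 / 106) * 100
= 0.2225471698 * 100
= 22.2547%


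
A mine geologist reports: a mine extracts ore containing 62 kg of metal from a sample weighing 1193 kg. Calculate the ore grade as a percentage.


5.197%

Ore grade = (metal mass / ore mass) * 100
= (62 / 1193) * 100
= 0.05196982397 * 100
= 5.197%


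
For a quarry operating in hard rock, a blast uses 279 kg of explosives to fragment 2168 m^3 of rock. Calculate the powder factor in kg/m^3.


0.1287 kg/m^3

Powder factor = explosive mass / rock volume
= 279 / 2168
= 0.1287 kg/m^3


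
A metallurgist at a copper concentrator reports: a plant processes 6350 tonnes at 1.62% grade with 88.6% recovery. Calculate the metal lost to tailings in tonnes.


11.7272 tonnes

Total metal in feed:
= 6350 * 1.62 / 100 = 102.87 tonnes
Metal recovered:
= 102.87 * 88.6 / 100 = 91.14282 tonnes
Metal lost to tailings:
= 102.87 - 91.14282
= 11.7272 tonnes


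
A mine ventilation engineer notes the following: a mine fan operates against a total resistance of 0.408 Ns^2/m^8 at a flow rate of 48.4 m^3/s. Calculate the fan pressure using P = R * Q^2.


955.7645 Pa

Compute Q^2:
Q^2 = 48.4^2 = 2342.56
Compute pressure:
P = R * Q^2 = 0.408 * 2342.56
= 955.7645 Pa


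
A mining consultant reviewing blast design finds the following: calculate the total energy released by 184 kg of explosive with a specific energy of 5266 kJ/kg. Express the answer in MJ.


Energy = mass * specific_energy / 1000
= 184 * 5266 / 1000
= 968944 / 1000
= 968.944 MJ

968.944 MJ


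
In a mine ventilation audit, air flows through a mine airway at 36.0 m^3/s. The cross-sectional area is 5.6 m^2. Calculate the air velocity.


Velocity = flow rate / cross-sectional area
= 36.0 / 5.6
= 6.4286 m/s

6.4286 m/s
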